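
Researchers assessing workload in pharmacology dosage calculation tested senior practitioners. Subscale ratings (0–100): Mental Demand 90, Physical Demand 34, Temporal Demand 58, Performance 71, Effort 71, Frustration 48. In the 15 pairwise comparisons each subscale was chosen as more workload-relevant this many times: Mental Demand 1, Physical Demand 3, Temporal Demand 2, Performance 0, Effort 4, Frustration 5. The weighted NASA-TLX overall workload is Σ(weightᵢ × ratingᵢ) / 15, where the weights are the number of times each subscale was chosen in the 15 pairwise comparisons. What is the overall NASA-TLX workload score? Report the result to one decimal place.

The tallies are the weights (they sum to 15).
Weighted sum = 1·90 + 3·34 + 2·58 + 0·71 + 4·71 + 5·48
            = 90 + 102 + 116 + 0 + 284 + 240 = 832.
Overall workload = 832 / 15 = 55.4667 ≈ 55.5.

55.5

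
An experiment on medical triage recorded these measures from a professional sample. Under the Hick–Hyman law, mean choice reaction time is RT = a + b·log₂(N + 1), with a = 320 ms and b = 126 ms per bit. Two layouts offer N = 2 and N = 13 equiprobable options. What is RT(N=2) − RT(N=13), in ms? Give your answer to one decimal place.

RT(2) = 320 + 126·log₂(3) = 320 + 126·1.5850 = 519.7100 ms.
RT(13) = 320 + 126·log₂(14) = 320 + 126·3.8074 = 799.7324 ms.
Difference = 519.7100 − 799.7324 = -280.0224 ≈ -280.0 ms.

-280.0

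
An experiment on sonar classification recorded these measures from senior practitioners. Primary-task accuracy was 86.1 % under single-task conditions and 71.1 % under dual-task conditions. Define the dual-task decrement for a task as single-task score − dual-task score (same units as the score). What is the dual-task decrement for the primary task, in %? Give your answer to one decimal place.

Decrement = 86.1 − 71.1 = 15.0000 % ≈ 15.0 %.

15.0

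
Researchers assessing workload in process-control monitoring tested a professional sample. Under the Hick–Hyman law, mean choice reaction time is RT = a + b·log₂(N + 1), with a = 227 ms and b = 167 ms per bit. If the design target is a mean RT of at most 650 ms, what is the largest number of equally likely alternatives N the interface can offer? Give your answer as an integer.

4

Set 227 + 167·log₂(N + 1) ≤ 650.
log₂(N + 1) ≤ (650 − 227) / 167 = 2.5329.
N + 1 ≤ 2^2.5329 = 5.7873.
N ≤ 4.7873, so the largest integer N is 4.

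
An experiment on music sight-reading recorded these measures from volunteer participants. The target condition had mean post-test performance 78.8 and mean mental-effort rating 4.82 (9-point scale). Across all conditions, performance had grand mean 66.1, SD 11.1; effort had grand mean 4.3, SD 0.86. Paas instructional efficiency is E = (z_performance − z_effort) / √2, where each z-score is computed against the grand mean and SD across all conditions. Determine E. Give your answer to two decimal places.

z_performance = (78.8 − 66.1) / 11.1 = 12.7000 / 11.1 = 1.1441.
z_effort = (4.82 − 4.3) / 0.86 = 0.5200 / 0.86 = 0.6047.
z_P − z_E = 1.1441 − 0.6047 = 0.5394.
E = 0.5394 / √2 = 0.5394 / 1.41421 = 0.3814 ≈ 0.38.

0.38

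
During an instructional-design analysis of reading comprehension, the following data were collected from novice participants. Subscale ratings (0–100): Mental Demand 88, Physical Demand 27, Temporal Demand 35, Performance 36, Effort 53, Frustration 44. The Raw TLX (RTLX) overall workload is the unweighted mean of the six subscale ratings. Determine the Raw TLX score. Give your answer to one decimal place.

Sum of ratings = 88 + 27 + 35 + 36 + 53 + 44 = 283.
RTLX = 283 / 6 = 47.1667 ≈ 47.2.

47.2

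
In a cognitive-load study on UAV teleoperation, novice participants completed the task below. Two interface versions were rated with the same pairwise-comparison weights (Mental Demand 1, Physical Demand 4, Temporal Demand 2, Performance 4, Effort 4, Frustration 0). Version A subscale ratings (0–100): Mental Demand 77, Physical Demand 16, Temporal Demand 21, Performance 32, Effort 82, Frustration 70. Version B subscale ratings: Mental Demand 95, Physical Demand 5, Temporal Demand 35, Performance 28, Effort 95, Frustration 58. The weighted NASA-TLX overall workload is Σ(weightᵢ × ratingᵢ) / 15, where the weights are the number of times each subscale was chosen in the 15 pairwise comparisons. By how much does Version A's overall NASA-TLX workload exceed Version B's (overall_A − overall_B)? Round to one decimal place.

Version A weighted sum = 1·77 + 4·16 + 2·21 + 4·32 + 4·82 + 0·70 = 77 + 64 + 42 + 128 + 328 + 0 = 639; overall_A = 639/15 = 42.6000.
Version B weighted sum = 1·95 + 4·5 + 2·35 + 4·28 + 4·95 + 0·58 = 95 + 20 + 70 + 112 + 380 + 0 = 677; overall_B = 677/15 = 45.1333.
Difference = 42.6000 − 45.1333 = -2.5333 ≈ -2.5.

-2.5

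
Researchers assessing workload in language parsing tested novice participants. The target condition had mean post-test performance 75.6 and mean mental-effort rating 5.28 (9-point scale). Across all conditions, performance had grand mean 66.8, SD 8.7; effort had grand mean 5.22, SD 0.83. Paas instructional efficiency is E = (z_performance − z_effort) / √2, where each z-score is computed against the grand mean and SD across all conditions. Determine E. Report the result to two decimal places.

0.66

z_performance = (75.6 − 66.8) / 8.7 = 8.8000 / 8.7 = 1.0115.
z_effort = (5.28 − 5.22) / 0.83 = 0.0600 / 0.83 = 0.0723.
z_P − z_E = 1.0115 − 0.0723 = 0.9392.
E = 0.9392 / √2 = 0.9392 / 1.41421 = 0.6641 ≈ 0.66.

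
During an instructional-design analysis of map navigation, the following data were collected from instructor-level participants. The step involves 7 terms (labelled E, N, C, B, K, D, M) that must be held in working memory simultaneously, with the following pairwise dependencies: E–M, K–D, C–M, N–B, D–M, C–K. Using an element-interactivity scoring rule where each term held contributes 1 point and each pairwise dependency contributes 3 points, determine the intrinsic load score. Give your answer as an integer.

25

Count of terms held simultaneously: 7.
Count of pairwise dependencies listed: 6.
Element contribution: 7 × 1 = 7.
Interaction contribution: 6 × 3 = 18.
Intrinsic load = 7 + 18 = 25.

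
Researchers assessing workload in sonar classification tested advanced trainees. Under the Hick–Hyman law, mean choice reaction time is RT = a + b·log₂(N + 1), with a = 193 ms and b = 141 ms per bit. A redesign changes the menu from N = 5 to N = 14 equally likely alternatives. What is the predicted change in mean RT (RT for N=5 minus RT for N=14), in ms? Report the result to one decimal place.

-186.4

RT(5) = 193 + 141·log₂(6) = 193 + 141·2.5850 = 557.4850 ms.
RT(14) = 193 + 141·log₂(15) = 193 + 141·3.9069 = 743.8729 ms.
Difference = 557.4850 − 743.8729 = -186.3879 ≈ -186.4 ms.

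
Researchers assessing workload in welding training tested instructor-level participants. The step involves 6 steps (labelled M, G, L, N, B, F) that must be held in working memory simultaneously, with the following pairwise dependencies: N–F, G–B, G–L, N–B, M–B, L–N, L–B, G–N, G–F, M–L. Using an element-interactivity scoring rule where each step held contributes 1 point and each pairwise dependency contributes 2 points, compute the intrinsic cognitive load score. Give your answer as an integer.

26

Count of steps held simultaneously: 6.
Count of pairwise dependencies listed: 10.
Element contribution: 6 × 1 = 6.
Interaction contribution: 10 × 2 = 20.
Intrinsic load = 6 + 20 = 26.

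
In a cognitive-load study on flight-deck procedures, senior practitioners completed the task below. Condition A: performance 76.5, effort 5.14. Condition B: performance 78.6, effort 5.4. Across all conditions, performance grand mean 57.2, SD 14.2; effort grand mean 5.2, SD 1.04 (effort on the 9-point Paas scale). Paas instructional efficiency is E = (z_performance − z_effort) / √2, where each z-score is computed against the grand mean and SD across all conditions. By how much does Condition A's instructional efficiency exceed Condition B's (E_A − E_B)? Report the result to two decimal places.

Condition A: z_P = (76.5 − 57.2)/14.2 = 1.3592; z_E = (5.14 − 5.2)/1.04 = -0.0577; E_A = (1.3592 − (-0.0577))/√2 = 1.0019.
Condition B: z_P = (78.6 − 57.2)/14.2 = 1.5070; z_E = (5.4 − 5.2)/1.04 = 0.1923; E_B = (1.5070 − 0.1923)/√2 = 0.9296.
E_A − E_B = 1.0019 − 0.9296 = 0.0723 ≈ 0.07.

0.07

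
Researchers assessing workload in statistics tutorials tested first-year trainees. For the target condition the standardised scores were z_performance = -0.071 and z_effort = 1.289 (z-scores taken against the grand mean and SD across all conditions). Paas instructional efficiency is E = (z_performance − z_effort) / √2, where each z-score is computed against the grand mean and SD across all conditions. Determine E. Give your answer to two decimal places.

z_P − z_E = -0.071 − 1.289 = -1.3600.
E = -1.3600 / √2 = -1.3600 / 1.41421 = -0.9617 ≈ -0.96.

-0.96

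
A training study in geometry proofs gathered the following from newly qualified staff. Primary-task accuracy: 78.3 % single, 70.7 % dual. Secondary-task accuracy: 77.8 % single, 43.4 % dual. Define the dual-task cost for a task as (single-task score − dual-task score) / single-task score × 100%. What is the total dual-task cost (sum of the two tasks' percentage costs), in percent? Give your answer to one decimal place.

Primary cost = (78.3 − 70.7) / 78.3 × 100% = 9.7063%.
Secondary cost = (77.8 − 43.4) / 77.8 × 100% = 44.2159%.
Total = 9.7063% + 44.2159% = 53.9222% ≈ 53.9%.

53.9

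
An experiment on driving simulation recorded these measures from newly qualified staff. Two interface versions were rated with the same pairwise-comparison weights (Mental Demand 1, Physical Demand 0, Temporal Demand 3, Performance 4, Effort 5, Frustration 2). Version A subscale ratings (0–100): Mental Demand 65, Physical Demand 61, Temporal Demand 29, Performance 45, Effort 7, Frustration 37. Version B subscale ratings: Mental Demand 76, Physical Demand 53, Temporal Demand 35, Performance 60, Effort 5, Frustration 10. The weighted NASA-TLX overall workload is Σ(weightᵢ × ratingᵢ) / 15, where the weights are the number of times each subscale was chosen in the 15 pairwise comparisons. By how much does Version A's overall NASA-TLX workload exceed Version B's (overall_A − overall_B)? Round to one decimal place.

-1.7

Version A weighted sum = 1·65 + 0·61 + 3·29 + 4·45 + 5·7 + 2·37 = 65 + 0 + 87 + 180 + 35 + 74 = 441; overall_A = 441/15 = 29.4000.
Version B weighted sum = 1·76 + 0·53 + 3·35 + 4·60 + 5·5 + 2·10 = 76 + 0 + 105 + 240 + 25 + 20 = 466; overall_B = 466/15 = 31.0667.
Difference = 29.4000 − 31.0667 = -1.6667 ≈ -1.7.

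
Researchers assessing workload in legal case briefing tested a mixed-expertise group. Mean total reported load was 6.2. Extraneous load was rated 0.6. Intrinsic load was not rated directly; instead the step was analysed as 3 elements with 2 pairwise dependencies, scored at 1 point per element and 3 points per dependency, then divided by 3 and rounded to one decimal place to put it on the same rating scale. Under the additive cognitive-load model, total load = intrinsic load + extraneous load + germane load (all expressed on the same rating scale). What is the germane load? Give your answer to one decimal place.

Intrinsic (element-interactivity): (3 × 1 + 2 × 3) / 3 = 9 / 3 = 3.0000 → 3.0.
germane load = total − intrinsic − extraneous
             = 6.2 − 3.0 − 0.6 = 2.6.

2.6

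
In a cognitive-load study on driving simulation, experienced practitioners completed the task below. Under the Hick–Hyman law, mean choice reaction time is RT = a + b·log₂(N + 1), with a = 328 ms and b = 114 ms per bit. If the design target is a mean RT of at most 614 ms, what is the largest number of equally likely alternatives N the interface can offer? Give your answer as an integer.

4

Set 328 + 114·log₂(N + 1) ≤ 614.
log₂(N + 1) ≤ (614 − 328) / 114 = 2.5088.
N + 1 ≤ 2^2.5088 = 5.6915.
N ≤ 4.6915, so the largest integer N is 4.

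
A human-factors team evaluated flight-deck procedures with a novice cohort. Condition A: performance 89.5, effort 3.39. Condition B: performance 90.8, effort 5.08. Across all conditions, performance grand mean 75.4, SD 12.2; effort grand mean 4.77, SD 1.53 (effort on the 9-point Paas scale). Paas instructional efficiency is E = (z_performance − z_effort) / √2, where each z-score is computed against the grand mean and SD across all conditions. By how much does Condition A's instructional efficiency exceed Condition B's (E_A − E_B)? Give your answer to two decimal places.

0.71

Condition A: z_P = (89.5 − 75.4)/12.2 = 1.1557; z_E = (3.39 − 4.77)/1.53 = -0.9020; E_A = (1.1557 − (-0.9020))/√2 = 1.4550.
Condition B: z_P = (90.8 − 75.4)/12.2 = 1.2623; z_E = (5.08 − 4.77)/1.53 = 0.2026; E_B = (1.2623 − 0.2026)/√2 = 0.7493.
E_A − E_B = 1.4550 − 0.7493 = 0.7057 ≈ 0.71.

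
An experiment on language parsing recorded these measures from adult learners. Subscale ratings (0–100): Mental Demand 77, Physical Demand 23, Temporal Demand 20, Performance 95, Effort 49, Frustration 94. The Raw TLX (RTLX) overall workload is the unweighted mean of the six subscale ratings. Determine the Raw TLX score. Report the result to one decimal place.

Sum of ratings = 77 + 23 + 20 + 95 + 49 + 94 = 358.
RTLX = 358 / 6 = 59.6667 ≈ 59.7.

59.7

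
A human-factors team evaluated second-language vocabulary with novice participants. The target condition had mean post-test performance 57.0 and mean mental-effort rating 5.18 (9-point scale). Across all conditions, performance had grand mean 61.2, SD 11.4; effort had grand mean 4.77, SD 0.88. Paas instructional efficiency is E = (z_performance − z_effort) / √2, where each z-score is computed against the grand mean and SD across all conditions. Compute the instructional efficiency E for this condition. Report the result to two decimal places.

-0.59

z_performance = (57.0 − 61.2) / 11.4 = -4.2000 / 11.4 = -0.3684.
z_effort = (5.18 − 4.77) / 0.88 = 0.4100 / 0.88 = 0.4659.
z_P − z_E = -0.3684 − 0.4659 = -0.8343.
E = -0.8343 / √2 = -0.8343 / 1.41421 = -0.5899 ≈ -0.59.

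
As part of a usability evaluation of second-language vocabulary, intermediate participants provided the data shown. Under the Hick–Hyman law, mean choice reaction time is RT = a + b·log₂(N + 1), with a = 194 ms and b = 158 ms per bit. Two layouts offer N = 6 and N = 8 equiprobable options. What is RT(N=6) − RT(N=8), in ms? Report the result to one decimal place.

-57.3

RT(6) = 194 + 158·log₂(7) = 194 + 158·2.8074 = 637.5692 ms.
RT(8) = 194 + 158·log₂(9) = 194 + 158·3.1699 = 694.8442 ms.
Difference = 637.5692 − 694.8442 = -57.2750 ≈ -57.3 ms.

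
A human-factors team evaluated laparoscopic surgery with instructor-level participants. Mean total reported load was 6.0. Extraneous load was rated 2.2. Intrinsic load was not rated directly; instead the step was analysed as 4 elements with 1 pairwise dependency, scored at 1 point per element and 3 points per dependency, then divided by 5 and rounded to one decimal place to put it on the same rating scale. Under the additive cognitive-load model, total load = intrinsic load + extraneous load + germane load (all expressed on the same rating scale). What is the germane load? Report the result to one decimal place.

Intrinsic (element-interactivity): (4 × 1 + 1 × 3) / 5 = 7 / 5 = 1.4000 → 1.4.
germane load = total − intrinsic − extraneous
             = 6.0 − 1.4 − 2.2 = 2.4.

2.4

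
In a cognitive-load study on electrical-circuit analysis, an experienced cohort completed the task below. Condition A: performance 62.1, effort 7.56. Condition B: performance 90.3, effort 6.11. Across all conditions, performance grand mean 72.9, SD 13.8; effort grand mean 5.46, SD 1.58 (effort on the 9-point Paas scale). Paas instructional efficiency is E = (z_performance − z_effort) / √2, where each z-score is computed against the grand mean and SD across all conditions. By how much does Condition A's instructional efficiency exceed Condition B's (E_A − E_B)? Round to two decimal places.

Condition A: z_P = (62.1 − 72.9)/13.8 = -0.7826; z_E = (7.56 − 5.46)/1.58 = 1.3291; E_A = (-0.7826 − 1.3291)/√2 = -1.4932.
Condition B: z_P = (90.3 − 72.9)/13.8 = 1.2609; z_E = (6.11 − 5.46)/1.58 = 0.4114; E_B = (1.2609 − 0.4114)/√2 = 0.6007.
E_A − E_B = -1.4932 − 0.6007 = -2.0939 ≈ -2.09.

-2.09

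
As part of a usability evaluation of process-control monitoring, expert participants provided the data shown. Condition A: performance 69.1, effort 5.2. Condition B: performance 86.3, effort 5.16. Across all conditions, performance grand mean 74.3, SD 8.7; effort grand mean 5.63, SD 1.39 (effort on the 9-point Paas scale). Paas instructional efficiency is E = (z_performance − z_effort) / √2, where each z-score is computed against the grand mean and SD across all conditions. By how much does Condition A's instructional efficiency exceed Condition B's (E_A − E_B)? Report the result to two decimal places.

-1.42

Condition A: z_P = (69.1 − 74.3)/8.7 = -0.5977; z_E = (5.2 − 5.63)/1.39 = -0.3094; E_A = (-0.5977 − (-0.3094))/√2 = -0.2039.
Condition B: z_P = (86.3 − 74.3)/8.7 = 1.3793; z_E = (5.16 − 5.63)/1.39 = -0.3381; E_B = (1.3793 − (-0.3381))/√2 = 1.2144.
E_A − E_B = -0.2039 − 1.2144 = -1.4183 ≈ -1.42.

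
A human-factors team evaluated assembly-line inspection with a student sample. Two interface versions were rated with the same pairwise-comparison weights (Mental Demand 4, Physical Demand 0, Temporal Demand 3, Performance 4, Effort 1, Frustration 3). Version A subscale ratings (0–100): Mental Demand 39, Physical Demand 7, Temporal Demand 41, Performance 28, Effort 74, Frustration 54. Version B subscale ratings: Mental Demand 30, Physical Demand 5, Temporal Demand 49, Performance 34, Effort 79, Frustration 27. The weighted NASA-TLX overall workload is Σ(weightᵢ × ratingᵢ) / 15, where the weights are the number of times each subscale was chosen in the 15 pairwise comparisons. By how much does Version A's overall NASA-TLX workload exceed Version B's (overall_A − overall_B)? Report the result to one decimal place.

Version A weighted sum = 4·39 + 0·7 + 3·41 + 4·28 + 1·74 + 3·54 = 156 + 0 + 123 + 112 + 74 + 162 = 627; overall_A = 627/15 = 41.8000.
Version B weighted sum = 4·30 + 0·5 + 3·49 + 4·34 + 1·79 + 3·27 = 120 + 0 + 147 + 136 + 79 + 81 = 563; overall_B = 563/15 = 37.5333.
Difference = 41.8000 − 37.5333 = 4.2667 ≈ 4.3.

4.3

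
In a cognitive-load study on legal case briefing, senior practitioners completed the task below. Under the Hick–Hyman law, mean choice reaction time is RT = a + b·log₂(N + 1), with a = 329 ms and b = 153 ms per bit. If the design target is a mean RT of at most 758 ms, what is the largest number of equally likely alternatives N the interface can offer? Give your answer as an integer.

Set 329 + 153·log₂(N + 1) ≤ 758.
log₂(N + 1) ≤ (758 − 329) / 153 = 2.8039.
N + 1 ≤ 2^2.8039 = 6.9833.
N ≤ 5.9833, so the largest integer N is 5.

5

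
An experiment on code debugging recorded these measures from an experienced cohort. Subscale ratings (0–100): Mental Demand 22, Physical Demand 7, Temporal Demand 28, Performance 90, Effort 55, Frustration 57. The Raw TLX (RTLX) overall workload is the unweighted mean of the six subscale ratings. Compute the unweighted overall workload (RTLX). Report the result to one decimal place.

43.2

Sum of ratings = 22 + 7 + 28 + 90 + 55 + 57 = 259.
RTLX = 259 / 6 = 43.1667 ≈ 43.2.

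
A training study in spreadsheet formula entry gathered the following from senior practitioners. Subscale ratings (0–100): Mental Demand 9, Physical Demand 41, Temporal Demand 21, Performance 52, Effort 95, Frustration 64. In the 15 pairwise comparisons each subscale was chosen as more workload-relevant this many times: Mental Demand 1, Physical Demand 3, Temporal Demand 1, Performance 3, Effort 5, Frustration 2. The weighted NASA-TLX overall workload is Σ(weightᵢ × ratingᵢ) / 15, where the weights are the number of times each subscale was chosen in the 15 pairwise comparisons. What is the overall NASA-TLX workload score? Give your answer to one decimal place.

The tallies are the weights (they sum to 15).
Weighted sum = 1·9 + 3·41 + 1·21 + 3·52 + 5·95 + 2·64
            = 9 + 123 + 21 + 156 + 475 + 128 = 912.
Overall workload = 912 / 15 = 60.8000 ≈ 60.8.

60.8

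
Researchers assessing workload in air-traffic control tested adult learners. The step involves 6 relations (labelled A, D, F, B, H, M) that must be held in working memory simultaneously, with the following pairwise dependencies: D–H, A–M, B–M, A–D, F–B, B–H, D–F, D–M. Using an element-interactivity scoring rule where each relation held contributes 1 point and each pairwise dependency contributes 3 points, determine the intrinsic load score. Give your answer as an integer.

30

Count of relations held simultaneously: 6.
Count of pairwise dependencies listed: 8.
Element contribution: 6 × 1 = 6.
Interaction contribution: 8 × 3 = 24.
Intrinsic load = 6 + 24 = 30.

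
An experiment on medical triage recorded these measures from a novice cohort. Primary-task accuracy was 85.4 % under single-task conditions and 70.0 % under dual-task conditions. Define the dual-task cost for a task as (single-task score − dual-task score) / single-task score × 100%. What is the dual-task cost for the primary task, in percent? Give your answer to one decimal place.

18.0

Cost = (85.4 − 70.0) / 85.4 × 100%
     = 15.4000 / 85.4 × 100% = 18.0328%.
≈ 18.0%.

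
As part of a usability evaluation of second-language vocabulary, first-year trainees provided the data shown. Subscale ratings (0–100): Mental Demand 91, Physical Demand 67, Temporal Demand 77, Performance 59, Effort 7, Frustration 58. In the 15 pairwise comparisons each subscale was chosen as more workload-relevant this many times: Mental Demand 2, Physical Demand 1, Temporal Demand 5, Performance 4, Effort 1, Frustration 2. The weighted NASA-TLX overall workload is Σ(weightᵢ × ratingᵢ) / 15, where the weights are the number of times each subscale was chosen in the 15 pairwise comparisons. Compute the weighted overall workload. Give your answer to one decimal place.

The tallies are the weights (they sum to 15).
Weighted sum = 2·91 + 1·67 + 5·77 + 4·59 + 1·7 + 2·58
            = 182 + 67 + 385 + 236 + 7 + 116 = 993.
Overall workload = 993 / 15 = 66.2000 ≈ 66.2.

66.2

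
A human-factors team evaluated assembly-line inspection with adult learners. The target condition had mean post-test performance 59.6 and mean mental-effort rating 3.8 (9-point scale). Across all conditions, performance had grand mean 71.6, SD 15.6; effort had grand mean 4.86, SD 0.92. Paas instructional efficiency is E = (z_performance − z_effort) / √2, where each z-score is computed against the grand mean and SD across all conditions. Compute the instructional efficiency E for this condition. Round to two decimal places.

0.27

z_performance = (59.6 − 71.6) / 15.6 = -12.0000 / 15.6 = -0.7692.
z_effort = (3.8 − 4.86) / 0.92 = -1.0600 / 0.92 = -1.1522.
z_P − z_E = -0.7692 − (-1.1522) = 0.3830.
E = 0.3830 / √2 = 0.3830 / 1.41421 = 0.2708 ≈ 0.27.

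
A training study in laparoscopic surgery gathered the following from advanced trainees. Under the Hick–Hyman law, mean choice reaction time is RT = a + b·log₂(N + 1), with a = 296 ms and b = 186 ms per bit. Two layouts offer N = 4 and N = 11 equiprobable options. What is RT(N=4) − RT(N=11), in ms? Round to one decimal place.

RT(4) = 296 + 186·log₂(5) = 296 + 186·2.3219 = 727.8734 ms.
RT(11) = 296 + 186·log₂(12) = 296 + 186·3.5850 = 962.8100 ms.
Difference = 727.8734 − 962.8100 = -234.9366 ≈ -234.9 ms.

-234.9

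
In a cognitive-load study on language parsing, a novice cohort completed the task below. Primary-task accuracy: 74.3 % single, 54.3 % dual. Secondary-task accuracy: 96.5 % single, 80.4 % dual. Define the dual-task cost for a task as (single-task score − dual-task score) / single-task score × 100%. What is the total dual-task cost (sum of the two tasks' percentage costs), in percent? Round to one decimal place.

Primary cost = (74.3 − 54.3) / 74.3 × 100% = 26.9179%.
Secondary cost = (96.5 − 80.4) / 96.5 × 100% = 16.6839%.
Total = 26.9179% + 16.6839% = 43.6018% ≈ 43.6%.

43.6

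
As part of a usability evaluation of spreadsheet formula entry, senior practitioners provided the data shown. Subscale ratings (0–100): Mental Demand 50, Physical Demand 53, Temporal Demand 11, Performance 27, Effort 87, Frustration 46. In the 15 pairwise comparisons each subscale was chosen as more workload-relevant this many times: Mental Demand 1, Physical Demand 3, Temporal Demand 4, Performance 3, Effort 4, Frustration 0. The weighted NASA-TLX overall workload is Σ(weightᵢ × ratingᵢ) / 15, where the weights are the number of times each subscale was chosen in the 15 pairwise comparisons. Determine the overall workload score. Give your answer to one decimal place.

The tallies are the weights (they sum to 15).
Weighted sum = 1·50 + 3·53 + 4·11 + 3·27 + 4·87 + 0·46
            = 50 + 159 + 44 + 81 + 348 + 0 = 682.
Overall workload = 682 / 15 = 45.4667 ≈ 45.5.

45.5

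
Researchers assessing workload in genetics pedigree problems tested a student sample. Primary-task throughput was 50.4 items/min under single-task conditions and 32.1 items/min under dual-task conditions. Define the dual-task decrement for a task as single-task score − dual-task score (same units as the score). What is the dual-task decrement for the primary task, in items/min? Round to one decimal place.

Decrement = 50.4 − 32.1 = 18.3000 items/min ≈ 18.3 items/min.

18.3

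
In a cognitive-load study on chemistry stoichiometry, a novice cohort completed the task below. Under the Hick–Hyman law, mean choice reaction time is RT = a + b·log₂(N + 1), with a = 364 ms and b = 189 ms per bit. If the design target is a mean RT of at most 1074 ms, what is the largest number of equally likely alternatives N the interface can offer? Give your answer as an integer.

Set 364 + 189·log₂(N + 1) ≤ 1074.
log₂(N + 1) ≤ (1074 − 364) / 189 = 3.7566.
N + 1 ≤ 2^3.7566 = 13.5160.
N ≤ 12.5160, so the largest integer N is 12.

12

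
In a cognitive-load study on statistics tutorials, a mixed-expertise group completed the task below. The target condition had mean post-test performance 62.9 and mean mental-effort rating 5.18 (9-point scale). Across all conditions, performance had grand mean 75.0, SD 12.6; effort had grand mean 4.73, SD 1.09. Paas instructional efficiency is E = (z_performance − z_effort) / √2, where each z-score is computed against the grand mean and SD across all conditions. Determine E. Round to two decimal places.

-0.97

z_performance = (62.9 − 75.0) / 12.6 = -12.1000 / 12.6 = -0.9603.
z_effort = (5.18 − 4.73) / 1.09 = 0.4500 / 1.09 = 0.4128.
z_P − z_E = -0.9603 − 0.4128 = -1.3731.
E = -1.3731 / √2 = -1.3731 / 1.41421 = -0.9709 ≈ -0.97.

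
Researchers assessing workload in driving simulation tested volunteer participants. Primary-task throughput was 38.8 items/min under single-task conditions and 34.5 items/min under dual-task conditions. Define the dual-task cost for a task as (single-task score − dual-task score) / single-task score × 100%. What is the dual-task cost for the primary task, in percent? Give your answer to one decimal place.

Cost = (38.8 − 34.5) / 38.8 × 100%
     = 4.3000 / 38.8 × 100% = 11.0825%.
≈ 11.1%.

11.1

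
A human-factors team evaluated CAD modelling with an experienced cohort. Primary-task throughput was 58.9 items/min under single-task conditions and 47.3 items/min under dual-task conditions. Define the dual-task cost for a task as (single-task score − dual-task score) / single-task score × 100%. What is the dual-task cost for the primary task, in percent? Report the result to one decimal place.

19.7

Cost = (58.9 − 47.3) / 58.9 × 100%
     = 11.6000 / 58.9 × 100% = 19.6944%.
≈ 19.7%.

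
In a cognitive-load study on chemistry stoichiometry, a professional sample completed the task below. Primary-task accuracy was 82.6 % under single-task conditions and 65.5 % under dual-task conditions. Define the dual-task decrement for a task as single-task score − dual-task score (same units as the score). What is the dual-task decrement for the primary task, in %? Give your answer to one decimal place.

Decrement = 82.6 − 65.5 = 17.1000 % ≈ 17.1 %.

17.1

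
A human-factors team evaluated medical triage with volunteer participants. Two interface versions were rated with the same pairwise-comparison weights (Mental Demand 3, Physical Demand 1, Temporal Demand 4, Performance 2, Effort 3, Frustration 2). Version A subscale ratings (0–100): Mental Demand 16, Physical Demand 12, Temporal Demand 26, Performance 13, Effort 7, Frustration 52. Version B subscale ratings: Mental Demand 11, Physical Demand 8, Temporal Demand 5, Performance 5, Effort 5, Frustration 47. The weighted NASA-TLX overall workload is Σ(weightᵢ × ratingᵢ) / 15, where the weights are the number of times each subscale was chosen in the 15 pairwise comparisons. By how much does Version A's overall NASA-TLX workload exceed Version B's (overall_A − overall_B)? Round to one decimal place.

9.0

Version A weighted sum = 3·16 + 1·12 + 4·26 + 2·13 + 3·7 + 2·52 = 48 + 12 + 104 + 26 + 21 + 104 = 315; overall_A = 315/15 = 21.0000.
Version B weighted sum = 3·11 + 1·8 + 4·5 + 2·5 + 3·5 + 2·47 = 33 + 8 + 20 + 10 + 15 + 94 = 180; overall_B = 180/15 = 12.0000.
Difference = 21.0000 − 12.0000 = 9.0000 ≈ 9.0.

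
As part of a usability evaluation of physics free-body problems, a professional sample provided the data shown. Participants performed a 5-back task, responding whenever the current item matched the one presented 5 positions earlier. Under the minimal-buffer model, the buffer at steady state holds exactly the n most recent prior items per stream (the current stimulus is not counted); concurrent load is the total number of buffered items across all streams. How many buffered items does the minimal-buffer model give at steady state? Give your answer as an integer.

The buffer holds the 5 most recent prior items.
Steady-state concurrent load = 5 items.

5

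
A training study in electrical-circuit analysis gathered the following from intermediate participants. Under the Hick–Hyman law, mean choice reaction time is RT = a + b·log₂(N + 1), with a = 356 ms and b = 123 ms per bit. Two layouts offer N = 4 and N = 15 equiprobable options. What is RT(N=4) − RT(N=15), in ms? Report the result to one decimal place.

RT(4) = 356 + 123·log₂(5) = 356 + 123·2.3219 = 641.5937 ms.
RT(15) = 356 + 123·log₂(16) = 356 + 123·4.0000 = 848.0000 ms.
Difference = 641.5937 − 848.0000 = -206.4063 ≈ -206.4 ms.

-206.4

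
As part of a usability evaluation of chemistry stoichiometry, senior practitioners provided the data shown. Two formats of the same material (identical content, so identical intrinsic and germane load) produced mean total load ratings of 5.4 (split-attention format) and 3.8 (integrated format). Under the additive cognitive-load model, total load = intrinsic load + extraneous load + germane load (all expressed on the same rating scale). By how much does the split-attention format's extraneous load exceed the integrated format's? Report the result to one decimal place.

1.6

Intrinsic and germane load are equal across formats, so the difference in total load equals the difference in extraneous load.
Extraneous-load difference = 5.4 − 3.8 = 1.6.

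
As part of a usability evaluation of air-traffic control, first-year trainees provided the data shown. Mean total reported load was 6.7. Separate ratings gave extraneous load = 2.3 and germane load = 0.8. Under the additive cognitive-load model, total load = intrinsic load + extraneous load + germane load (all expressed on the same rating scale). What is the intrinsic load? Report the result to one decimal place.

intrinsic load = total − extraneous − germane
             = 6.7 − 2.3 − 0.8 = 3.6.

3.6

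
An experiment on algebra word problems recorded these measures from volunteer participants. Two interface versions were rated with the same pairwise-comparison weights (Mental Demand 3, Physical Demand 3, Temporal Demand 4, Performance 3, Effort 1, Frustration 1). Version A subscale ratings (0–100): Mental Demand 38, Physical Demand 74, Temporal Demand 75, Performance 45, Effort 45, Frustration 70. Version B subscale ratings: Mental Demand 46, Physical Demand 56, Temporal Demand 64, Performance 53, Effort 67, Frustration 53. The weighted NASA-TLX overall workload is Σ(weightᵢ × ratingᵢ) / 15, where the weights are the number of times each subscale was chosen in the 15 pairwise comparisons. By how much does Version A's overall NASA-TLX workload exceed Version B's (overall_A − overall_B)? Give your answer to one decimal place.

3.0

Version A weighted sum = 3·38 + 3·74 + 4·75 + 3·45 + 1·45 + 1·70 = 114 + 222 + 300 + 135 + 45 + 70 = 886; overall_A = 886/15 = 59.0667.
Version B weighted sum = 3·46 + 3·56 + 4·64 + 3·53 + 1·67 + 1·53 = 138 + 168 + 256 + 159 + 67 + 53 = 841; overall_B = 841/15 = 56.0667.
Difference = 59.0667 − 56.0667 = 3.0000 ≈ 3.0.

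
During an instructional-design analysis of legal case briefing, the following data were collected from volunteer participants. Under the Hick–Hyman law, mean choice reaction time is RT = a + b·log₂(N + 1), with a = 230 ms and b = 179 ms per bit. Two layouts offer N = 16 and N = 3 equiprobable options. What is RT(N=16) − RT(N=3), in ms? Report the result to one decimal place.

373.7

RT(16) = 230 + 179·log₂(17) = 230 + 179·4.0875 = 961.6625 ms.
RT(3) = 230 + 179·log₂(4) = 230 + 179·2.0000 = 588.0000 ms.
Difference = 961.6625 − 588.0000 = 373.6625 ≈ 373.7 ms.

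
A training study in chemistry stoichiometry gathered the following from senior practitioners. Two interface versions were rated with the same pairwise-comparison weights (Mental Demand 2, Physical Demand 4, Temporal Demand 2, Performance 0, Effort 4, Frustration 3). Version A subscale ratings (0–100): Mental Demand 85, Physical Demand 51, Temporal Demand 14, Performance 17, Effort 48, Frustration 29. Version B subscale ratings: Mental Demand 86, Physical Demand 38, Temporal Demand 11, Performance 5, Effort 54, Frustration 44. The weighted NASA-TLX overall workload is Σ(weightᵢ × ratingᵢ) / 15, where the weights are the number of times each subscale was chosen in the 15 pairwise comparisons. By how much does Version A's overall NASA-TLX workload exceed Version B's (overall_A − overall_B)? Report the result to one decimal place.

Version A weighted sum = 2·85 + 4·51 + 2·14 + 0·17 + 4·48 + 3·29 = 170 + 204 + 28 + 0 + 192 + 87 = 681; overall_A = 681/15 = 45.4000.
Version B weighted sum = 2·86 + 4·38 + 2·11 + 0·5 + 4·54 + 3·44 = 172 + 152 + 22 + 0 + 216 + 132 = 694; overall_B = 694/15 = 46.2667.
Difference = 45.4000 − 46.2667 = -0.8667 ≈ -0.9.

-0.9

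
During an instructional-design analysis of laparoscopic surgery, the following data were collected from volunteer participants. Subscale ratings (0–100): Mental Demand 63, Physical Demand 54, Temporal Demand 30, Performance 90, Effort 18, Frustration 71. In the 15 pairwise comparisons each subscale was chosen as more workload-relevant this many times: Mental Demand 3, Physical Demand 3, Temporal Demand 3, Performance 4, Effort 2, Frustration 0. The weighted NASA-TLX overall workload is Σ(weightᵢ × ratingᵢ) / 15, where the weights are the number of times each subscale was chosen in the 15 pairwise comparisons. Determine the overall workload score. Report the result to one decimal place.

55.8

The tallies are the weights (they sum to 15).
Weighted sum = 3·63 + 3·54 + 3·30 + 4·90 + 2·18 + 0·71
            = 189 + 162 + 90 + 360 + 36 + 0 = 837.
Overall workload = 837 / 15 = 55.8000 ≈ 55.8.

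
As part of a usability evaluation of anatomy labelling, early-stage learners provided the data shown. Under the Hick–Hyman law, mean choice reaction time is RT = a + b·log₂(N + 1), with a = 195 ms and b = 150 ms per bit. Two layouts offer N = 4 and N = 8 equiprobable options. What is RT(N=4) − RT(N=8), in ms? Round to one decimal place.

-127.2

RT(4) = 195 + 150·log₂(5) = 195 + 150·2.3219 = 543.2850 ms.
RT(8) = 195 + 150·log₂(9) = 195 + 150·3.1699 = 670.4850 ms.
Difference = 543.2850 − 670.4850 = -127.2000 ≈ -127.2 ms.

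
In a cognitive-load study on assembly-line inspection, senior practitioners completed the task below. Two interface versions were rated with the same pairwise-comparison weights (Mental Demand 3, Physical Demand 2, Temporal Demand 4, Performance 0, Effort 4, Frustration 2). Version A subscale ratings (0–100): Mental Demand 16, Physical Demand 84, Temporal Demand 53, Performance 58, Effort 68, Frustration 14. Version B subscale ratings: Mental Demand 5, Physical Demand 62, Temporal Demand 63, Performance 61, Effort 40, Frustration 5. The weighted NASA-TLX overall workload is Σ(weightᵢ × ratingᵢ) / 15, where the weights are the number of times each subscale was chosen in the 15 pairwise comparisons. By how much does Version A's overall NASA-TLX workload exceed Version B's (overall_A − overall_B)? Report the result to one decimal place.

11.1

Version A weighted sum = 3·16 + 2·84 + 4·53 + 0·58 + 4·68 + 2·14 = 48 + 168 + 212 + 0 + 272 + 28 = 728; overall_A = 728/15 = 48.5333.
Version B weighted sum = 3·5 + 2·62 + 4·63 + 0·61 + 4·40 + 2·5 = 15 + 124 + 252 + 0 + 160 + 10 = 561; overall_B = 561/15 = 37.4000.
Difference = 48.5333 − 37.4000 = 11.1333 ≈ 11.1.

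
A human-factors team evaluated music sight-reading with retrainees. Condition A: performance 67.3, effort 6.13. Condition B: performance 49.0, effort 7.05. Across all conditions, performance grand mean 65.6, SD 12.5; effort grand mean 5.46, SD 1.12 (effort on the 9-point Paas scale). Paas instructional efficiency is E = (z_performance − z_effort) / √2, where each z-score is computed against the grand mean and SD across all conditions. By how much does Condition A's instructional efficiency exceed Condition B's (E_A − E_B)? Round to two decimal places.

Condition A: z_P = (67.3 − 65.6)/12.5 = 0.1360; z_E = (6.13 − 5.46)/1.12 = 0.5982; E_A = (0.1360 − 0.5982)/√2 = -0.3268.
Condition B: z_P = (49.0 − 65.6)/12.5 = -1.3280; z_E = (7.05 − 5.46)/1.12 = 1.4196; E_B = (-1.3280 − 1.4196)/√2 = -1.9428.
E_A − E_B = -0.3268 − (-1.9428) = 1.6160 ≈ 1.62.

1.62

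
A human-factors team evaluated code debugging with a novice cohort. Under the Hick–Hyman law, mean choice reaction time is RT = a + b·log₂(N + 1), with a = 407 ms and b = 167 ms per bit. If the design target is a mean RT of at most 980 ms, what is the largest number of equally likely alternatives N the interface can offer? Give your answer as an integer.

9

Set 407 + 167·log₂(N + 1) ≤ 980.
log₂(N + 1) ≤ (980 − 407) / 167 = 3.4311.
N + 1 ≤ 2^3.4311 = 10.7861.
N ≤ 9.7861, so the largest integer N is 9.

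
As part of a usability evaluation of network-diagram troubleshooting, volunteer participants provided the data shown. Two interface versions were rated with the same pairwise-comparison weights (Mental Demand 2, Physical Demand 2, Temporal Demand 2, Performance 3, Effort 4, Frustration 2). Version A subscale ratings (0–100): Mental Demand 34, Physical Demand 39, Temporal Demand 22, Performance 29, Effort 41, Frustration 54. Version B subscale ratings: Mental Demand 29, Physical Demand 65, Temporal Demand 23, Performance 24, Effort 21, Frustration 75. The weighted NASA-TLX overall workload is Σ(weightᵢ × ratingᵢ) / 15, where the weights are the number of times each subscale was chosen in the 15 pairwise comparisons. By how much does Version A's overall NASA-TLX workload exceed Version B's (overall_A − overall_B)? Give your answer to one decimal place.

Version A weighted sum = 2·34 + 2·39 + 2·22 + 3·29 + 4·41 + 2·54 = 68 + 78 + 44 + 87 + 164 + 108 = 549; overall_A = 549/15 = 36.6000.
Version B weighted sum = 2·29 + 2·65 + 2·23 + 3·24 + 4·21 + 2·75 = 58 + 130 + 46 + 72 + 84 + 150 = 540; overall_B = 540/15 = 36.0000.
Difference = 36.6000 − 36.0000 = 0.6000 ≈ 0.6.

0.6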